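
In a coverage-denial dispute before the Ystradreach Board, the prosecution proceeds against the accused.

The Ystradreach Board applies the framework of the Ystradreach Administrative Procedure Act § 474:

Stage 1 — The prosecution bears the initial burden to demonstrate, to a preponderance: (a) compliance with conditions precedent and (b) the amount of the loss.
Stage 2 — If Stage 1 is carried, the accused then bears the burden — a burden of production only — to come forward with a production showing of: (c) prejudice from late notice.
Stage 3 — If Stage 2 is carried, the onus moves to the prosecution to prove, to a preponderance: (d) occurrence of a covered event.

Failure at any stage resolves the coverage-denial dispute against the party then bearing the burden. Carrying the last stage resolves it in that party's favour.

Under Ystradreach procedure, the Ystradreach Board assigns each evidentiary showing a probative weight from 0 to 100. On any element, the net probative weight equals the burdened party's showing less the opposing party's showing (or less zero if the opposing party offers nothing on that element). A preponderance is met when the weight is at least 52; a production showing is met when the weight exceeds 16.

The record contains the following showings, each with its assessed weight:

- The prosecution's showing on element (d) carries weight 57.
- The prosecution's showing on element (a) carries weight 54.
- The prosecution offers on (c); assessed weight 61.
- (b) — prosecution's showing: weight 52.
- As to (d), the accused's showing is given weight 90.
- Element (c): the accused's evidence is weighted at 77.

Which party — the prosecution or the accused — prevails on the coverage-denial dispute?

prosecution

Stage 1 (prosecution, a preponderance, weight is at least 52): (a) 54 ≥ 52 — meets; (b) 52 ≥ 52 — meets.
  Stage 1 carried; the burden shifts to the accused.
Stage 2 (accused, a production showing, weight exceeds 16): (c) net 77−61=16 ≤ 16 — fails.
  Stage 2 not carried; the accused fails its burden.
The analysis ends at Stage 2; the prosecution prevails.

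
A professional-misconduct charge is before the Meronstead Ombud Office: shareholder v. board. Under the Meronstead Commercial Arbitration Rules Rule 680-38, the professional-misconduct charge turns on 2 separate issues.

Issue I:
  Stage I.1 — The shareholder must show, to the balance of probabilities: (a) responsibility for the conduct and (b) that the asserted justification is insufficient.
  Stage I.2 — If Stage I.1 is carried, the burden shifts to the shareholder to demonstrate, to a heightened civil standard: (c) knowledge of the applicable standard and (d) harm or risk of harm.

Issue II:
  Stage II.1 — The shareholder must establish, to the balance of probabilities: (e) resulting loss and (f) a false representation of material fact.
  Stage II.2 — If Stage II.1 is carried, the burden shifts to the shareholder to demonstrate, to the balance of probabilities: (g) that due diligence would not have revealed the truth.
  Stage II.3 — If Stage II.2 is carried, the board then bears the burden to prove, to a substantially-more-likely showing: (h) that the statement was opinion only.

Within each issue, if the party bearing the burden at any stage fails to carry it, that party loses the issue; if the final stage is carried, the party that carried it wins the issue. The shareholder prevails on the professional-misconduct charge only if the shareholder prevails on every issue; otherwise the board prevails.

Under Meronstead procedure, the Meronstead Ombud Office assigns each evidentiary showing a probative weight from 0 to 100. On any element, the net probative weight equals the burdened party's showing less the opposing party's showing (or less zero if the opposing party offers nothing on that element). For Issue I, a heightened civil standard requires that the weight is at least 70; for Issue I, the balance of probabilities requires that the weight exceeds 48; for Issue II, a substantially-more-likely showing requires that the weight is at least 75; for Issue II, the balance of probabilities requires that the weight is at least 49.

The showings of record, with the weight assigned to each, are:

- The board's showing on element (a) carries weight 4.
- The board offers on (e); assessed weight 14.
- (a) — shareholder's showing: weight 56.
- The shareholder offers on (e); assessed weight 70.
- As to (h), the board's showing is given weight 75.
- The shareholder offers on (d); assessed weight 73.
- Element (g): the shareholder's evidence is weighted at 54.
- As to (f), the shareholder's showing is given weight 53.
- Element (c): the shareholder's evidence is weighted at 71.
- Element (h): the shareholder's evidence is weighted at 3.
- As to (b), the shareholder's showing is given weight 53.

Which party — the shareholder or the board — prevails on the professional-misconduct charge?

shareholder

— Issue I —
At Stage I.1 the shareholder must meet the balance of probabilities (weight exceeds 48): on (a) the weight is 56 less the opposing 4 gives net 52, > 48, so (a) meets the standard; on (b) the weight is 53, > 48, so (b) meets the standard.
  Stage I.1 is satisfied; the shareholder continues to bear the burden.
At Stage I.2 the shareholder must meet a heightened civil standard (weight is at least 70): on (c) the weight is 71, which does reach 70, so (c) meets the standard; on (d) the weight is 73, ≥ 70, so (d) meets the standard.
  The shareholder carries the last stage.
With every stage satisfied, the shareholder prevails on this issue.
— Issue II —
At Stage II.1 the shareholder must meet the balance of probabilities (weight is at least 49): on (e) the weight is 70 less the opposing 14 gives net 56, ≥ 49, so (e) meets the standard; on (f) the weight is 53, ≥ 49, so (f) meets the standard.
  All elements met. The shareholder retains the burden for Stage II.2.
At Stage II.2 the shareholder must meet the balance of probabilities (weight is at least 49): on (g) the weight is 54, ≥ 49, so (g) meets the standard.
  Stage II.2 is satisfied; the onus moves to the board.
At Stage II.3 the board must meet a substantially-more-likely showing (weight is at least 75): on (h) the weight is 75 less the opposing 3 gives net 72, which does not reach 75, so (h) does not meet the standard.
  Not every element is met, so the board fails to carry Stage II.3.
The shareholder prevails on this issue.
Per-issue: Issue I → shareholder; Issue II → shareholder. The shareholder must prevail on every issue; overall, the shareholder prevails.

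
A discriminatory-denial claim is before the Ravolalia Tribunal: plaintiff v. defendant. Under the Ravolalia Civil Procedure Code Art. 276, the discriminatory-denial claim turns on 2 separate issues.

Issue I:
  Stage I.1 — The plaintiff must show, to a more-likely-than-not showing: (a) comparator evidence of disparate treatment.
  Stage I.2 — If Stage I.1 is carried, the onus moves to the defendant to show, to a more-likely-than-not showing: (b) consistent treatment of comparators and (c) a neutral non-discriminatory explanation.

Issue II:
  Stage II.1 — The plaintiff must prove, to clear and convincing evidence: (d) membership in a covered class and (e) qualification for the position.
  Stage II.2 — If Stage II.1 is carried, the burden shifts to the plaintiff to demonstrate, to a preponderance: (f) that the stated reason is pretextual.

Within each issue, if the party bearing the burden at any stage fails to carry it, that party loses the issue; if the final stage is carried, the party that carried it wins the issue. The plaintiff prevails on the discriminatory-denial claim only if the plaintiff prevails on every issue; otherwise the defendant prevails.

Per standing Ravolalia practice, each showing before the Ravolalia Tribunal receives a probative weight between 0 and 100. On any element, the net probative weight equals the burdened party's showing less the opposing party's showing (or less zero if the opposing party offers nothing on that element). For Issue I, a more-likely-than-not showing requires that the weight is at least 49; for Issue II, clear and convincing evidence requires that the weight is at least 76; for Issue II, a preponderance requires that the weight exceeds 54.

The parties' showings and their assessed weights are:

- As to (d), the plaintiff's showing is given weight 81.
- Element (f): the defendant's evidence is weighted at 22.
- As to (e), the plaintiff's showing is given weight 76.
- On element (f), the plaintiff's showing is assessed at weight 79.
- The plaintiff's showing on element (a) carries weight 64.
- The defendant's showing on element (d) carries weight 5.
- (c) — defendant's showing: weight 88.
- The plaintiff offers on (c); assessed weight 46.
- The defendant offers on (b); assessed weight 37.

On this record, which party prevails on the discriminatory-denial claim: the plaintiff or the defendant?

plaintiff

— Issue I —
Stage I.1 (plaintiff, a more-likely-than-not showing, weight is at least 49): (a) 64 ≥ 49 — meets.
  All elements met. The burden passes to the defendant.
Stage I.2 (defendant, a more-likely-than-not showing, weight is at least 49): (b) 37 < 49 — fails; (c) net 88−46=42 < 49 — fails.
  The defendant does not carry Stage I.2.
So the plaintiff prevails on this issue.
— Issue II —
Stage II.1 — burden on plaintiff; standard: clear and convincing evidence (weight is at least 76).
    (d): 81 − 5 = 76 ≥ 76 [met]
    (e): 76 ≥ 76 [met]
  Stage II.1 carried; the burden remains with the plaintiff.
Stage II.2 — burden on plaintiff; standard: a preponderance (weight exceeds 54).
    (f): 79 − 22 = 57 > 54 [met]
  All elements met at the final stage.
With every stage satisfied, the plaintiff prevails on this issue.
Per-issue: Issue I → plaintiff; Issue II → plaintiff. The plaintiff must prevail on every issue; overall, the plaintiff prevails.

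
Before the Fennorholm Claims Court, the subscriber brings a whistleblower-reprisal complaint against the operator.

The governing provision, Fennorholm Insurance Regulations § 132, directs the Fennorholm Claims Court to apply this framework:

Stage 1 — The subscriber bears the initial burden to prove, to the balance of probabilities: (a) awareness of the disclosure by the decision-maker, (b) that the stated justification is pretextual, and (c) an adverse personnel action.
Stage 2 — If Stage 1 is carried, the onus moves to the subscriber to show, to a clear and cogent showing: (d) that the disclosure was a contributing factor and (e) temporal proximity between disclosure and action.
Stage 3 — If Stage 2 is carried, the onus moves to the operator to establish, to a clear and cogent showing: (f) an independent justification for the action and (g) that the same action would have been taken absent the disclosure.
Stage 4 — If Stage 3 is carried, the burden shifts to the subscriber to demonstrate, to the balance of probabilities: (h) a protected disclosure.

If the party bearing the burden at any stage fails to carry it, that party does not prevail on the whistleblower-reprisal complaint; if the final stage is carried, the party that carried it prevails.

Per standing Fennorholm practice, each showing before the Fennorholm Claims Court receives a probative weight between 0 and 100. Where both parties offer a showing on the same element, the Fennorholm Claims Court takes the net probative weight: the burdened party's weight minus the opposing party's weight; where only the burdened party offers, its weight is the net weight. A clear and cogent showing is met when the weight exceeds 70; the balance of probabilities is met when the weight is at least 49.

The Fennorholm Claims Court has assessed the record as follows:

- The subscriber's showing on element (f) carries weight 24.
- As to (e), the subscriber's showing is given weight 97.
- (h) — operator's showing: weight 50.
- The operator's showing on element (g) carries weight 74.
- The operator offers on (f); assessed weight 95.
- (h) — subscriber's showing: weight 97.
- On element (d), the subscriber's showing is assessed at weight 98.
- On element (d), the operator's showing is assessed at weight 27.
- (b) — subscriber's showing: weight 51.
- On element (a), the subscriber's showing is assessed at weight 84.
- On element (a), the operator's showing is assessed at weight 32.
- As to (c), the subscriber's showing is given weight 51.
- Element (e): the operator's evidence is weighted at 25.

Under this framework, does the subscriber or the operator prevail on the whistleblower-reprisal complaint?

At Stage 1 the subscriber must meet the balance of probabilities (weight is at least 49): on (a) the weight is 84 less the opposing 32 gives net 52, which does reach 49, so (a) meets the standard; on (b) the weight is 51, which does reach 49, so (b) meets the standard; on (c) the weight is 51, ≥ 49, so (c) meets the standard.
  Stage 1 carried; the burden remains with the subscriber.
At Stage 2 the subscriber must meet a clear and cogent showing (weight exceeds 70): on (d) the weight is 98 less the opposing 27 gives net 71, which does exceed 70, so (d) meets the standard; on (e) the weight is 97 less the opposing 25 gives net 72, which does exceed 70, so (e) meets the standard.
  The subscriber carries Stage 2; the operator now bears the burden.
At Stage 3 the operator must meet a clear and cogent showing (weight exceeds 70): on (f) the weight is 95 less the opposing 24 gives net 71, which does exceed 70, so (f) meets the standard; on (g) the weight is 74, which does exceed 70, so (g) meets the standard.
  All elements met. The burden passes to the subscriber.
At Stage 4 the subscriber must meet the balance of probabilities (weight is at least 49): on (h) the weight is 97 less the opposing 50 gives net 47, which does not reach 49, so (h) does not meet the standard.
  Stage 4 not carried; the subscriber fails its burden.
The analysis ends at Stage 4; the operator prevails.

operator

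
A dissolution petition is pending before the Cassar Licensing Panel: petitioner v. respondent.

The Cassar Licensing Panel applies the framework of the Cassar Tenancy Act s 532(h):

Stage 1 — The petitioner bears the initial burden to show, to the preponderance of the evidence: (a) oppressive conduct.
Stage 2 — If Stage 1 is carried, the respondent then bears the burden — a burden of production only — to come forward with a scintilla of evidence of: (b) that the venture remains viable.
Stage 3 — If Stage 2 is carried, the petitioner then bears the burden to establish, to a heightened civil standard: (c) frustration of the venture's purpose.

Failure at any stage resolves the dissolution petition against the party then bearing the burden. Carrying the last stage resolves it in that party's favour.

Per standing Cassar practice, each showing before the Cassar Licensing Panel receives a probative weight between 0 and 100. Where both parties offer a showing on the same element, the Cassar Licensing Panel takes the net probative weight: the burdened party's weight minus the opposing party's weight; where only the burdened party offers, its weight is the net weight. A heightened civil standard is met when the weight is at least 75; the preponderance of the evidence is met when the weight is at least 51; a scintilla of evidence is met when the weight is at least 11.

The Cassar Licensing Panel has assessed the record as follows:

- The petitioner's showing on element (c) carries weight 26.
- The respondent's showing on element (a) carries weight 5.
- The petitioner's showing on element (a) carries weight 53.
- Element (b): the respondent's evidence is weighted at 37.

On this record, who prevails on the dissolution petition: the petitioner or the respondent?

Stage 1 — burden on petitioner; standard: the preponderance of the evidence (weight is at least 51).
    (a): 53 − 5 = 48 < 51 [not met]
  Stage 1 not carried; the petitioner fails its burden.
The respondent prevails.

respondent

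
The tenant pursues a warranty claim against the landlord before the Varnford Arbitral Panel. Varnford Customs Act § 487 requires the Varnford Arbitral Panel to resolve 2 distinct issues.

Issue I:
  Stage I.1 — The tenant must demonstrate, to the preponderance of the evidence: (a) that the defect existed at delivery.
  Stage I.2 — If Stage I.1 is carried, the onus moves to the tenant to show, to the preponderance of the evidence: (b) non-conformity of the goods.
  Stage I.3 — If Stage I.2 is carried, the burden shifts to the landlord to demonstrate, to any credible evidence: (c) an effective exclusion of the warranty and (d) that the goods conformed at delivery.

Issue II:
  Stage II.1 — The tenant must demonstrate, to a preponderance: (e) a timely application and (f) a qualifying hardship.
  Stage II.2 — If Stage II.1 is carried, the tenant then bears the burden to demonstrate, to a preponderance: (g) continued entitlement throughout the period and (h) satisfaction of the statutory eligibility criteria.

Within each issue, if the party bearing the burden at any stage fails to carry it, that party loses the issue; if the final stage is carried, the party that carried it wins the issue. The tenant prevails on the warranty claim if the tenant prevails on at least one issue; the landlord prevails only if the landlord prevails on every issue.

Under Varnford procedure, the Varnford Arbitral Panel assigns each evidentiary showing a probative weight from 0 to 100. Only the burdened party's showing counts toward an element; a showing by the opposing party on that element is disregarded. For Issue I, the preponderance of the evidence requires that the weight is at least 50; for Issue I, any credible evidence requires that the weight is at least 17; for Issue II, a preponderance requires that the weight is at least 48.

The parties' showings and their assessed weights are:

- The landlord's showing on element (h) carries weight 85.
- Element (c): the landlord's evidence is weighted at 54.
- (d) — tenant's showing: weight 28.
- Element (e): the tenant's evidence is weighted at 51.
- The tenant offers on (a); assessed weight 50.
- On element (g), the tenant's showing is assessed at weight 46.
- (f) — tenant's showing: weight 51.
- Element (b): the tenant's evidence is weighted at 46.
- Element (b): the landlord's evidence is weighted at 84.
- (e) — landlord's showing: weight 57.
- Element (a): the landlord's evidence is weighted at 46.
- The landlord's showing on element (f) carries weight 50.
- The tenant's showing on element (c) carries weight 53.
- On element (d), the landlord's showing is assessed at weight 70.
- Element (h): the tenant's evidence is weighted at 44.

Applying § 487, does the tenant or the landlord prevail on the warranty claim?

— Issue I —
Stage I.1 (tenant, the preponderance of the evidence, weight is at least 50): (a) 50 (landlord's 46 disregarded) ≥ 50 — meets.
  All elements met. The tenant retains the burden for Stage I.2.
Stage I.2 (tenant, the preponderance of the evidence, weight is at least 50): (b) 46 (landlord's 84 disregarded) < 50 — fails.
  Stage I.2 not carried; the tenant fails its burden.
The landlord prevails on this issue.
— Issue II —
Stage II.1 — burden on tenant; standard: a preponderance (weight is at least 48).
    (e): 51 (landlord's 57 disregarded) ≥ 48 [met]
    (f): 51 (landlord's 50 disregarded) ≥ 48 [met]
  Stage II.1 is satisfied; the tenant continues to bear the burden.
Stage II.2 — burden on tenant; standard: a preponderance (weight is at least 48).
    (g): 46 < 48 [not met]
    (h): 44 (landlord's 85 disregarded) < 48 [not met]
  Stage II.2 not carried; the tenant fails its burden.
The landlord prevails on this issue.
Per-issue: Issue I → landlord; Issue II → landlord. The tenant must prevail on at least one issue; overall, the landlord prevails.

landlord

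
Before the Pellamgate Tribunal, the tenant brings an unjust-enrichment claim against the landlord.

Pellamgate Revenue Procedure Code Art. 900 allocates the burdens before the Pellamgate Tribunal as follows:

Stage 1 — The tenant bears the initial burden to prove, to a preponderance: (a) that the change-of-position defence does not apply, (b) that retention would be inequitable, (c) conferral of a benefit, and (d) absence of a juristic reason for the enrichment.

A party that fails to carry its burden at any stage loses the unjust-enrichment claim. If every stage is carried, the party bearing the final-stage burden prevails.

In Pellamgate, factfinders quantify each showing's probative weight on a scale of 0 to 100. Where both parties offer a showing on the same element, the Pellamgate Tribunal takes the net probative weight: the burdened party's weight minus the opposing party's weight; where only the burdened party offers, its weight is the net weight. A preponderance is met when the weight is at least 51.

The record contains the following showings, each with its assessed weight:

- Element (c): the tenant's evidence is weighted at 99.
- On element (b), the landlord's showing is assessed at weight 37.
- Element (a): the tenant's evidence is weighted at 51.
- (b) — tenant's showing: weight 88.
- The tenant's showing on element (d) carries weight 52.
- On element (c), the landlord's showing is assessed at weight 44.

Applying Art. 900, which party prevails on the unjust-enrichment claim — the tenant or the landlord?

At Stage 1 the tenant must meet a preponderance (weight is at least 51): on (a) the weight is 51, ≥ 51, so (a) meets the standard; on (b) the weight is 88 less the opposing 37 gives net 51, which does reach 51, so (b) meets the standard; on (c) the weight is 99 less the opposing 44 gives net 55, which does reach 51, so (c) meets the standard; on (d) the weight is 52, which does reach 51, so (d) meets the standard.
  All elements met at the final stage.
With every stage satisfied, the tenant prevails.

tenant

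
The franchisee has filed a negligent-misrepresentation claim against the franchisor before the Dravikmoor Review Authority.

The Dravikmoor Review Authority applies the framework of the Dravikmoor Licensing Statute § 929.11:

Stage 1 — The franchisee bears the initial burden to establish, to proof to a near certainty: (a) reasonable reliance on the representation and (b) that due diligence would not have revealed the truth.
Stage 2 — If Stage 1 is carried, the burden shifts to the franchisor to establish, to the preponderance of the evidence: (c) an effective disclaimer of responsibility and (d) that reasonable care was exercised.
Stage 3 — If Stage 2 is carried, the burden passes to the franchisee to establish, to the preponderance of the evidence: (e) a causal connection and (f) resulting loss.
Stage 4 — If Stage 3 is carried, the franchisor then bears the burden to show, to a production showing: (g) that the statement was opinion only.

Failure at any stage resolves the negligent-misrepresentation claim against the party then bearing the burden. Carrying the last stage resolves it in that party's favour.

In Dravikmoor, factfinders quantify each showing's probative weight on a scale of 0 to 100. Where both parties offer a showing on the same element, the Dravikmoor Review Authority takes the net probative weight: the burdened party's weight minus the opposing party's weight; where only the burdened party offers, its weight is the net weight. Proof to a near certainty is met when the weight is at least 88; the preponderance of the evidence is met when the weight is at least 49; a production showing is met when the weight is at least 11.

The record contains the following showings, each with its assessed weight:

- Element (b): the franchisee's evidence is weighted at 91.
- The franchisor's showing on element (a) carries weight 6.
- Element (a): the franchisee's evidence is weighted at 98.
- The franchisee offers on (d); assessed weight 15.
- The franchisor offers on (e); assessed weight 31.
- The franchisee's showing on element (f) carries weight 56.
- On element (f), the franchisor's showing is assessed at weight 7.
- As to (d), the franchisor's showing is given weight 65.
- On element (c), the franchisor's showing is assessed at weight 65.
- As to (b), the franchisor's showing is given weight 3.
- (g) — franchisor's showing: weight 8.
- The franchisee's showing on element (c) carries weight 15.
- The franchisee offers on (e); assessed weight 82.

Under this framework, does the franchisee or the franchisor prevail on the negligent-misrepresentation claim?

franchisee

At Stage 1 the franchisee must meet proof to a near certainty (weight is at least 88): on (a) the weight is 98 less the opposing 6 gives net 92, ≥ 88, so (a) meets the standard; on (b) the weight is 91 less the opposing 3 gives net 88, which does reach 88, so (b) meets the standard.
  Stage 1 is satisfied; the onus moves to the franchisor.
At Stage 2 the franchisor must meet the preponderance of the evidence (weight is at least 49): on (c) the weight is 65 less the opposing 15 gives net 50, which does reach 49, so (c) meets the standard; on (d) the weight is 65 less the opposing 15 gives net 50, ≥ 49, so (d) meets the standard.
  All elements met. The burden passes to the franchisee.
At Stage 3 the franchisee must meet the preponderance of the evidence (weight is at least 49): on (e) the weight is 82 less the opposing 31 gives net 51, which does reach 49, so (e) meets the standard; on (f) the weight is 56 less the opposing 7 gives net 49, ≥ 49, so (f) meets the standard.
  The franchisee carries Stage 3; the franchisor now bears the burden.
At Stage 4 the franchisor must meet a production showing (weight is at least 11): on (g) the weight is 8, < 11, so (g) does not meet the standard.
  Not every element is met, so the franchisor fails to carry Stage 4.
The analysis ends at Stage 4; the franchisee prevails.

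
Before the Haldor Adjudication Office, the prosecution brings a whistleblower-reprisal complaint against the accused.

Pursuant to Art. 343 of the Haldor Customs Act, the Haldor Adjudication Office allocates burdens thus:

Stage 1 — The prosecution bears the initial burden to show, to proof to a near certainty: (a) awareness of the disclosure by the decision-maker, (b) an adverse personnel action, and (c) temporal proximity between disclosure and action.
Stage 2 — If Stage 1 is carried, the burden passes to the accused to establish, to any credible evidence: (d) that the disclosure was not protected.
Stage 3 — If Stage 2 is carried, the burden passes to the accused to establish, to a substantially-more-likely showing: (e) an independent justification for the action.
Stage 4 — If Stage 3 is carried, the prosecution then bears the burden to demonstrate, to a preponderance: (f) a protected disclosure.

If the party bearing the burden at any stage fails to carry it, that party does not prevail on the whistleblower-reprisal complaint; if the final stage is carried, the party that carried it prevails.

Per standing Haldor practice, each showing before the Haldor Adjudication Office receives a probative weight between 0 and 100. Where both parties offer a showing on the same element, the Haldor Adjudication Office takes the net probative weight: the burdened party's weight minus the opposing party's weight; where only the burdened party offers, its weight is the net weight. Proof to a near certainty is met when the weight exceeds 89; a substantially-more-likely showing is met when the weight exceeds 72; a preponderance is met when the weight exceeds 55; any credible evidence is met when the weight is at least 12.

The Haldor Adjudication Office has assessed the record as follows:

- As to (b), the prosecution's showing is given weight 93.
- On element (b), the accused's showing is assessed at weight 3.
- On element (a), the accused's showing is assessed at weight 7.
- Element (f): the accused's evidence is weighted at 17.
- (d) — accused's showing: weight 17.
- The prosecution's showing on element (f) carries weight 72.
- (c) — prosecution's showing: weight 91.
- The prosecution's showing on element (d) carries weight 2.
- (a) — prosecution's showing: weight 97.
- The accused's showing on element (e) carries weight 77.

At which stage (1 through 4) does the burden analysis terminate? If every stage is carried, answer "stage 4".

Stage 1 — burden on prosecution; standard: proof to a near certainty (weight exceeds 89).
    (a): 97 − 7 = 90 > 89 [met]
    (b): 93 − 3 = 90 > 89 [met]
    (c): 91 > 89 [met]
  Stage 1 carried; the burden shifts to the accused.
Stage 2 — burden on accused; standard: any credible evidence (weight is at least 12).
    (d): 17 − 2 = 15 ≥ 12 [met]
  Stage 2 carried; the burden remains with the accused.
Stage 3 — burden on accused; standard: a substantially-more-likely showing (weight exceeds 72).
    (e): 77 > 72 [met]
  The accused carries Stage 3; the prosecution now bears the burden.
Stage 4 — burden on prosecution; standard: a preponderance (weight exceeds 55).
    (f): 72 − 17 = 55 ≤ 55 [not met]
  Stage 4 not carried; the prosecution fails its burden.
The accused prevails.

stage 4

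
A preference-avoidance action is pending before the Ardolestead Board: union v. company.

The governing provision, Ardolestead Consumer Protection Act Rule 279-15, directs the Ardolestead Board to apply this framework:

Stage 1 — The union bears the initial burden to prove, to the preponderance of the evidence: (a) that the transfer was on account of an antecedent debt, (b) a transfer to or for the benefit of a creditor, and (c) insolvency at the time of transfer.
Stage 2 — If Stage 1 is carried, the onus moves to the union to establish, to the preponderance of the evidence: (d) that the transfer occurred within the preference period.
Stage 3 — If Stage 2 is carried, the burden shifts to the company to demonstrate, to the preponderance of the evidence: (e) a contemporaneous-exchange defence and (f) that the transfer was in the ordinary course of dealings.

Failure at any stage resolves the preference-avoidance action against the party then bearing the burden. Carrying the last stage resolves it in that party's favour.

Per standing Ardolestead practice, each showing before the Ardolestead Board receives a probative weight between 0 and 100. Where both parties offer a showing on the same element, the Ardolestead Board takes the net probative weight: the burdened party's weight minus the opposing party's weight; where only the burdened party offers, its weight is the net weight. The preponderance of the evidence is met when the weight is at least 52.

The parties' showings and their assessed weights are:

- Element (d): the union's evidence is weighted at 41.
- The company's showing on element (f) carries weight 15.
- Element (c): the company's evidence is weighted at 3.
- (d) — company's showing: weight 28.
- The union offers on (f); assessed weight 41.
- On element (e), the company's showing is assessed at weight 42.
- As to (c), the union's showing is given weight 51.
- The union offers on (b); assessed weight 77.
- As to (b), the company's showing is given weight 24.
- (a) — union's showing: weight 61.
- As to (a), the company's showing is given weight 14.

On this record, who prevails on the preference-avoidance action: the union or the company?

Stage 1 (union, the preponderance of the evidence, weight is at least 52): (a) net 61−14=47 < 52 — fails; (b) net 77−24=53 ≥ 52 — meets; (c) net 51−3=48 < 52 — fails.
  Not every element is met, so the union fails to carry Stage 1.
The analysis ends at Stage 1; the company prevails.

company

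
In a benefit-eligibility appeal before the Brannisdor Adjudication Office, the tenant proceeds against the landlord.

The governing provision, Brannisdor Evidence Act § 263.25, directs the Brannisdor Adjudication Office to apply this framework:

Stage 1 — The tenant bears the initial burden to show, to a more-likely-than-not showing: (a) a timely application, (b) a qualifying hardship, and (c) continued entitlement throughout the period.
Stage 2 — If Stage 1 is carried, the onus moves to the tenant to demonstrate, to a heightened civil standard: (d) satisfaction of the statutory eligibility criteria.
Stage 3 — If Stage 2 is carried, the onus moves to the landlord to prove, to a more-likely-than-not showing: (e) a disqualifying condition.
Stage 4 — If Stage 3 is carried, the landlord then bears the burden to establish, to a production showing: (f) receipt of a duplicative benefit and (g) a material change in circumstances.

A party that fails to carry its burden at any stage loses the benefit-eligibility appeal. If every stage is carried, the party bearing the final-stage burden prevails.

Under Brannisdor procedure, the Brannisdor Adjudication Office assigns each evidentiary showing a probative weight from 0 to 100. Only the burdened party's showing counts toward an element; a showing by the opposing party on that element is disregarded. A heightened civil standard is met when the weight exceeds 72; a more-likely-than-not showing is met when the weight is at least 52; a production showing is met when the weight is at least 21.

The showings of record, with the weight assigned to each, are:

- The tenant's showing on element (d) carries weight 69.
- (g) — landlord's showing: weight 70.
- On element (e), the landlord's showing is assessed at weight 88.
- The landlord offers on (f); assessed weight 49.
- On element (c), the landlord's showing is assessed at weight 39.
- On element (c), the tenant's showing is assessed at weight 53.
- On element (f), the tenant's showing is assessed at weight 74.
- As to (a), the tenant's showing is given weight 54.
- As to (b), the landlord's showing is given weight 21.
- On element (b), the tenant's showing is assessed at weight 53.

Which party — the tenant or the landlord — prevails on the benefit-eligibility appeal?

landlord

Stage 1 (tenant, a more-likely-than-not showing, weight is at least 52): (a) 54 ≥ 52 — meets; (b) 53 (landlord's 21 disregarded) ≥ 52 — meets; (c) 53 (landlord's 39 disregarded) ≥ 52 — meets.
  All elements met. The tenant retains the burden for Stage 2.
Stage 2 (tenant, a heightened civil standard, weight exceeds 72): (d) 69 ≤ 72 — fails.
  Not every element is met, so the tenant fails to carry Stage 2.
The landlord prevails.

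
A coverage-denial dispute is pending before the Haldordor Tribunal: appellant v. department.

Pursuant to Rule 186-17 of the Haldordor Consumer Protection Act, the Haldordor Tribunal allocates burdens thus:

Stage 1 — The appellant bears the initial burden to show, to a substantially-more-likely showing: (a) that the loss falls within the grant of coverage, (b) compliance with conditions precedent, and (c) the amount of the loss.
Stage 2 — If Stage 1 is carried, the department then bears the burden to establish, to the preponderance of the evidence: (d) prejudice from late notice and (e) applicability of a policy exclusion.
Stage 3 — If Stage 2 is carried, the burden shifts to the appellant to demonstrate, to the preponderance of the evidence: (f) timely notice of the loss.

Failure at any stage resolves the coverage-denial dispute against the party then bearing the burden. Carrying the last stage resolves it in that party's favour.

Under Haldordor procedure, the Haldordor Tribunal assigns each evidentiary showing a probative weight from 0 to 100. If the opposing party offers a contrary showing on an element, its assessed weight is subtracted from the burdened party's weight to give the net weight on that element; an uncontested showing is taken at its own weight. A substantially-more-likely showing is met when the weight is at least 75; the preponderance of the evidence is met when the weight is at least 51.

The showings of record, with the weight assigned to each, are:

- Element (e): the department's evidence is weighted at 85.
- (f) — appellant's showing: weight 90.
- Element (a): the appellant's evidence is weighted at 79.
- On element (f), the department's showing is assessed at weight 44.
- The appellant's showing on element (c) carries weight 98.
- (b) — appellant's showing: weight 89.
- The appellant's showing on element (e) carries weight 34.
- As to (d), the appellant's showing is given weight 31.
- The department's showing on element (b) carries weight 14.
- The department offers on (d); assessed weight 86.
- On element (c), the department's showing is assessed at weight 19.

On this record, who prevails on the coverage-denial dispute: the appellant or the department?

Stage 1 — burden on appellant; standard: a substantially-more-likely showing (weight is at least 75).
    (a): 79 ≥ 75 [met]
    (b): 89 − 14 = 75 ≥ 75 [met]
    (c): 98 − 19 = 79 ≥ 75 [met]
  Stage 1 is satisfied; the onus moves to the department.
Stage 2 — burden on department; standard: the preponderance of the evidence (weight is at least 51).
    (d): 86 − 31 = 55 ≥ 51 [met]
    (e): 85 − 34 = 51 ≥ 51 [met]
  Stage 2 is satisfied; the onus moves to the appellant.
Stage 3 — burden on appellant; standard: the preponderance of the evidence (weight is at least 51).
    (f): 90 − 44 = 46 < 51 [not met]
  Not every element is met, so the appellant fails to carry Stage 3.
So the department prevails.

department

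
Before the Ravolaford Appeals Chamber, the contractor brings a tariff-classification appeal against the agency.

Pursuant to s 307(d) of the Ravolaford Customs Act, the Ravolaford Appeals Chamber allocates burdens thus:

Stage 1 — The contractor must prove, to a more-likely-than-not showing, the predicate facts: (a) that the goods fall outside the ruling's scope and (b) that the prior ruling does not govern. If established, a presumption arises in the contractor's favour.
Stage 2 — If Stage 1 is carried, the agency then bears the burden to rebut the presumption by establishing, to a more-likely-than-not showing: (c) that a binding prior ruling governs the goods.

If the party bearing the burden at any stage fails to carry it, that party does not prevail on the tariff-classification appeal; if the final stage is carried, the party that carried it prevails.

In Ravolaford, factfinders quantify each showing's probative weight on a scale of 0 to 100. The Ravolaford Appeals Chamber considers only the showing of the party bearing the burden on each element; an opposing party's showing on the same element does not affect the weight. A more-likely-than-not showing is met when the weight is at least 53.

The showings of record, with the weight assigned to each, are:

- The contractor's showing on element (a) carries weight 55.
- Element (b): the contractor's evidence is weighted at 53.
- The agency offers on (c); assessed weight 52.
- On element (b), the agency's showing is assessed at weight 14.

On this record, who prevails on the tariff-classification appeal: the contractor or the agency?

At Stage 1 the contractor must meet a more-likely-than-not showing (weight is at least 53): on (a) the weight is 55, ≥ 53, so (a) meets the standard; on (b) the weight is 53 (the agency's 14 is given no effect), ≥ 53, so (b) meets the standard.
  Stage 1 is satisfied; the onus moves to the agency.
At Stage 2 the agency must meet a more-likely-than-not showing (weight is at least 53): on (c) the weight is 52, < 53, so (c) does not meet the standard.
  Stage 2 not carried; the agency fails its burden.
So the contractor prevails.

contractor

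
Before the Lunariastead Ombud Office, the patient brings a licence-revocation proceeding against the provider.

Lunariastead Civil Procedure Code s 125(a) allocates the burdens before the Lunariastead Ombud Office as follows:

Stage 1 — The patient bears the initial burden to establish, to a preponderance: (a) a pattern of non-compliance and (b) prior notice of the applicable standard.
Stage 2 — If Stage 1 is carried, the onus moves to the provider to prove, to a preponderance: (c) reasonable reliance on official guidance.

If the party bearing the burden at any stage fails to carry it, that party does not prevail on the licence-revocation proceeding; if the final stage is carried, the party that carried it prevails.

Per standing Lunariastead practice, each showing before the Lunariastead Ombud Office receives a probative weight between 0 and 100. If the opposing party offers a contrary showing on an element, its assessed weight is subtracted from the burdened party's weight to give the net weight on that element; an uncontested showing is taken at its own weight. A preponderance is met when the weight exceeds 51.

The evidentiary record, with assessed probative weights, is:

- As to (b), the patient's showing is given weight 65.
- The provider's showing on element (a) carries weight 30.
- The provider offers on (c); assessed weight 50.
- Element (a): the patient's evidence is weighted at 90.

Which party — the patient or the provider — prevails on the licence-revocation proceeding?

patient

At Stage 1 the patient must meet a preponderance (weight exceeds 51): on (a) the weight is 90 less the opposing 30 gives net 60, > 51, so (a) meets the standard; on (b) the weight is 65, which does exceed 51, so (b) meets the standard.
  Stage 1 carried; the burden shifts to the provider.
At Stage 2 the provider must meet a preponderance (weight exceeds 51): on (c) the weight is 50, which does not exceed 51, so (c) does not meet the standard.
  Stage 2 not carried; the provider fails its burden.
The analysis ends at Stage 2; the patient prevails.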